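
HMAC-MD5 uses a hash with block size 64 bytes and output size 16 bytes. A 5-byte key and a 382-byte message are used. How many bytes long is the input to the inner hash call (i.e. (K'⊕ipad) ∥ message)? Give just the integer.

Key is 5 ≤ 64 bytes, zero-padded: |K'| = 64.
Inner input = (K'⊕ipad) ∥ m → 64 + 382 = 446 bytes.

446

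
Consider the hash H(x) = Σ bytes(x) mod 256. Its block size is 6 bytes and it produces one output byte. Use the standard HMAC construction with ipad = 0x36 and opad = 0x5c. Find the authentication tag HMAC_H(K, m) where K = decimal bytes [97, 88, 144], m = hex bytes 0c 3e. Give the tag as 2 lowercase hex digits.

78

Key decimal bytes [97, 88, 144] = 61 58 90 is 3 bytes ≤ B = 6; zero-pad to 6 bytes: K' = 61 58 90 00 00 00.
K' ⊕ ipad = 57 6e a6 36 36 36.  K' ⊕ opad = 3d 04 cc 5c 5c 5c.
Inner input = (K'⊕ipad) ∥ m = 57 6e a6 36 36 36 ∥ 0c 3e.
Inner hash: sum = 87+110+166+54+54+54+12+62 = 599; mod 256 = 87 → 57.
Outer input = (K'⊕opad) ∥ inner = 3d 04 cc 5c 5c 5c ∥ 57.
Outer hash (tag): sum = 61+4+204+92+92+92+87 = 632; mod 256 = 120 → 78.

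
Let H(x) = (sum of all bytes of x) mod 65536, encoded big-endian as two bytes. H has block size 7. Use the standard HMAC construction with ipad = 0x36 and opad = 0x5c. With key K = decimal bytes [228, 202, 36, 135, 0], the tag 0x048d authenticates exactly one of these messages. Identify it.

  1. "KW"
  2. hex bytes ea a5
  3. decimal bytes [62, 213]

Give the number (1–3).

1

Key decimal bytes [228, 202, 36, 135, 0] = e4 ca 24 87 00 is 5 bytes ≤ B = 7; zero-pad to 7 bytes: K' = e4 ca 24 87 00 00 00.
K' ⊕ ipad = d2 fc 12 b1 36 36 36; K' ⊕ opad = b8 96 78 db 5c 5c 5c.
m1: inner = H(d2 fc 12 b1 36 36 36 4b 57) = 03 d5; tag = H(b8 96 78 db 5c 5c 5c 03 d5) = 048d ← matches
m2: inner = H(d2 fc 12 b1 36 36 36 ea a5) = 04 c2; tag = H(b8 96 78 db 5c 5c 5c 04 c2) = 047b
m3: inner = H(d2 fc 12 b1 36 36 36 3e d5) = 04 46; tag = H(b8 96 78 db 5c 5c 5c 04 46) = 03ff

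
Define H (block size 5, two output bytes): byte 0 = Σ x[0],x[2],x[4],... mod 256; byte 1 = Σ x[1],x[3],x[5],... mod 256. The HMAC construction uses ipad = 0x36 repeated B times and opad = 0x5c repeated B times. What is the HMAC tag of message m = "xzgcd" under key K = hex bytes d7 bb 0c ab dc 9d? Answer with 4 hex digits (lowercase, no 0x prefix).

498d

Key hex bytes d7 bb 0c ab dc 9d is 6 bytes > B = 5, so hash it first: H(key) = bf 03, then zero-pad to 5 bytes: K' = bf 03 00 00 00.
K' ⊕ ipad = 89 35 36 36 36.  K' ⊕ opad = e3 5f 5c 5c 5c.
Inner input = (K'⊕ipad) ∥ m = 89 35 36 36 36 ∥ 78 7a 67 63 64.
Inner hash: even-index sum = 466 mod 256 = 210; odd-index sum = 430 mod 256 = 174 → d2 ae.
Outer input = (K'⊕opad) ∥ inner = e3 5f 5c 5c 5c ∥ d2 ae.
Outer hash (tag): even-index sum = 585 mod 256 = 73; odd-index sum = 397 mod 256 = 141 → 49 8d.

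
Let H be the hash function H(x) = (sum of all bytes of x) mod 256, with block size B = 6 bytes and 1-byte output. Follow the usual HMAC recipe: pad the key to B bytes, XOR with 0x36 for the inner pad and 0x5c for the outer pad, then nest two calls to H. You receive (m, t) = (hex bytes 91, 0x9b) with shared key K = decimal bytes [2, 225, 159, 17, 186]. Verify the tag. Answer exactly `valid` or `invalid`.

valid

Key decimal bytes [2, 225, 159, 17, 186] = 02 e1 9f 11 ba is 5 bytes ≤ B = 6; zero-pad to 6 bytes: K' = 02 e1 9f 11 ba 00.
K' ⊕ ipad = 34 d7 a9 27 8c 36; K' ⊕ opad = 5e bd c3 4d e6 5c.
Inner hash: sum = 52+215+169+39+140+54+145 = 814; mod 256 = 46 → 2e.
Outer hash (recomputed tag): sum = 94+189+195+77+230+92+46 = 923; mod 256 = 155 → 9b.
Recomputed tag = 9b; claimed = 9b → match.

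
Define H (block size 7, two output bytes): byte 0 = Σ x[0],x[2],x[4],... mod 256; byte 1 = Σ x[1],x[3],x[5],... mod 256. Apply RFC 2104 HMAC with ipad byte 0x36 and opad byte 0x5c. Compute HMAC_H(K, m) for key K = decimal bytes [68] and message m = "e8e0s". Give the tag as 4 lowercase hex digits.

0b90

Key decimal bytes [68] = 44 is 1 byte ≤ B = 7; zero-pad to 7 bytes: K' = 44 00 00 00 00 00 00.
K' ⊕ ipad = 72 36 36 36 36 36 36.  K' ⊕ opad = 18 5c 5c 5c 5c 5c 5c.
Inner input = (K'⊕ipad) ∥ m = 72 36 36 36 36 36 36 ∥ 65 38 65 30 73.
Inner hash: even-index sum = 380 mod 256 = 124; odd-index sum = 479 mod 256 = 223 → 7c df.
Outer input = (K'⊕opad) ∥ inner = 18 5c 5c 5c 5c 5c 5c ∥ 7c df.
Outer hash (tag): even-index sum = 523 mod 256 = 11; odd-index sum = 400 mod 256 = 144 → 0b 90.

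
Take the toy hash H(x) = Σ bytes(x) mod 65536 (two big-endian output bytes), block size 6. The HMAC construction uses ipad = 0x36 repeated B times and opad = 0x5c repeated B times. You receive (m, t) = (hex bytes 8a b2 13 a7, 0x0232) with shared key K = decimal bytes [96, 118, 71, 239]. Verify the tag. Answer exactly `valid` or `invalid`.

Key decimal bytes [96, 118, 71, 239] = 60 76 47 ef is 4 bytes ≤ B = 6; zero-pad to 6 bytes: K' = 60 76 47 ef 00 00.
K' ⊕ ipad = 56 40 71 d9 36 36; K' ⊕ opad = 3c 2a 1b b3 5c 5c.
Inner hash: sum = 86+64+113+217+54+54+138+178+19+167 = 1090 → 04 42.
Outer hash (recomputed tag): sum = 60+42+27+179+92+92+4+66 = 562 → 02 32.
Recomputed tag = 0232; claimed = 0232 → match.

valid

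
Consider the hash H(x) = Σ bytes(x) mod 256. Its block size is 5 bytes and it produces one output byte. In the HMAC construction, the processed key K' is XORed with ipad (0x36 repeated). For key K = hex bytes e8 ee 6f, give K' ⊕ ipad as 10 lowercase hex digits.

ded8593636

Key hex bytes e8 ee 6f is 3 bytes ≤ B = 5; zero-pad to 5 bytes: K' = e8 ee 6f 00 00.
XOR each byte with 0x36: e8⊕36=de, ee⊕36=d8, 6f⊕36=59, 00⊕36=36, 00⊕36=36.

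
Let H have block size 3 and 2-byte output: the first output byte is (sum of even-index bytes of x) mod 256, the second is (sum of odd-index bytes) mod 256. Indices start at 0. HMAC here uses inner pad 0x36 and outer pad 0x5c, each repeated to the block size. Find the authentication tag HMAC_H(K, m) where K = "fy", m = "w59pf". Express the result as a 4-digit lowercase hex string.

Key "fy" = 66 79 is 2 bytes ≤ B = 3; zero-pad to 3 bytes: K' = 66 79 00.
K' ⊕ ipad = 50 4f 36.  K' ⊕ opad = 3a 25 5c.
Inner input = (K'⊕ipad) ∥ m = 50 4f 36 ∥ 77 35 39 70 66.
Inner hash: even-index sum = 299 mod 256 = 43; odd-index sum = 357 mod 256 = 101 → 2b 65.
Outer input = (K'⊕opad) ∥ inner = 3a 25 5c ∥ 2b 65.
Outer hash (tag): even-index sum = 251 mod 256 = 251; odd-index sum = 80 mod 256 = 80 → fb 50.

fb50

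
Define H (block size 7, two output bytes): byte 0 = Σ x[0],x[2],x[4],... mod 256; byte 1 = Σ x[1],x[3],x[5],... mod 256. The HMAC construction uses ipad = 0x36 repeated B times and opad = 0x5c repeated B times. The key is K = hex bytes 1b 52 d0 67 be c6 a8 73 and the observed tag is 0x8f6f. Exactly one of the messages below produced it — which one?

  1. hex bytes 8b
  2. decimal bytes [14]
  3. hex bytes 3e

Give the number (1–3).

Key hex bytes 1b 52 d0 67 be c6 a8 73 is 8 bytes > B = 7, so hash it first: H(key) = 51 f2, then zero-pad to 7 bytes: K' = 51 f2 00 00 00 00 00.
K' ⊕ ipad = 67 c4 36 36 36 36 36; K' ⊕ opad = 0d ae 5c 5c 5c 5c 5c.
m1: inner = H(67 c4 36 36 36 36 36 8b) = 09 bb; tag = H(0d ae 5c 5c 5c 5c 5c 09 bb) = dc6f
m2: inner = H(67 c4 36 36 36 36 36 0e) = 09 3e; tag = H(0d ae 5c 5c 5c 5c 5c 09 3e) = 5f6f
m3: inner = H(67 c4 36 36 36 36 36 3e) = 09 6e; tag = H(0d ae 5c 5c 5c 5c 5c 09 6e) = 8f6f ← matches

3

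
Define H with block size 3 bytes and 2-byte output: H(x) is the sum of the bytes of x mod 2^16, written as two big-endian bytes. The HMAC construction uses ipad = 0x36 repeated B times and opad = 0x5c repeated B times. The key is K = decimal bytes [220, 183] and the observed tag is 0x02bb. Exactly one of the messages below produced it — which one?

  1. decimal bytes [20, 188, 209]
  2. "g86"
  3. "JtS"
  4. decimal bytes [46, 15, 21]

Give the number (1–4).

Key decimal bytes [220, 183] = dc b7 is 2 bytes ≤ B = 3; zero-pad to 3 bytes: K' = dc b7 00.
K' ⊕ ipad = ea 81 36; K' ⊕ opad = 80 eb 5c.
m1: inner = H(ea 81 36 14 bc d1) = 03 42; tag = H(80 eb 5c 03 42) = 020c
m2: inner = H(ea 81 36 67 38 36) = 02 76; tag = H(80 eb 5c 02 76) = 023f
m3: inner = H(ea 81 36 4a 74 53) = 02 b2; tag = H(80 eb 5c 02 b2) = 027b
m4: inner = H(ea 81 36 2e 0f 15) = 01 f3; tag = H(80 eb 5c 01 f3) = 02bb ← matches

4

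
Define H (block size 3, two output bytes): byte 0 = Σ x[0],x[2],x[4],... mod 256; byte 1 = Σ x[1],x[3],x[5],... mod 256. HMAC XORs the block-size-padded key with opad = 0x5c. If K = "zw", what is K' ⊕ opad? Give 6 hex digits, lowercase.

Key "zw" = 7a 77 is 2 bytes ≤ B = 3; zero-pad to 3 bytes: K' = 7a 77 00.
XOR each byte with 0x5c: 7a⊕5c=26, 77⊕5c=2b, 00⊕5c=5c.

262b5c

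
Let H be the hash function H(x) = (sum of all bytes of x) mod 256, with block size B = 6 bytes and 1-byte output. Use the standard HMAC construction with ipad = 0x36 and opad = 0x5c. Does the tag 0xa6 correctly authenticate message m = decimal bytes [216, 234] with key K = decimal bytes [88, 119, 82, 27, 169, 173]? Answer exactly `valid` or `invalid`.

Key decimal bytes [88, 119, 82, 27, 169, 173] = 58 77 52 1b a9 ad is exactly B = 6 bytes: K' = 58 77 52 1b a9 ad.
K' ⊕ ipad = 6e 41 64 2d 9f 9b; K' ⊕ opad = 04 2b 0e 47 f5 f1.
Inner hash: sum = 110+65+100+45+159+155+216+234 = 1084; mod 256 = 60 → 3c.
Outer hash (recomputed tag): sum = 4+43+14+71+245+241+60 = 678; mod 256 = 166 → a6.
Recomputed tag = a6; claimed = a6 → match.

valid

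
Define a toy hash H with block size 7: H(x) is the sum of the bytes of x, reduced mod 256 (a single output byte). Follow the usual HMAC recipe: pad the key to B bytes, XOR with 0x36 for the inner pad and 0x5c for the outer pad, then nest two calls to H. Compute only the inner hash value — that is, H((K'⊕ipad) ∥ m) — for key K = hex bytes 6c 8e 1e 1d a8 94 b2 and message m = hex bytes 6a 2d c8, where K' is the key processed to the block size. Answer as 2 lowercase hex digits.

88

Key hex bytes 6c 8e 1e 1d a8 94 b2 is exactly B = 7 bytes: K' = 6c 8e 1e 1d a8 94 b2.
K' ⊕ ipad = 5a b8 28 2b 9e a2 84.
Inner input = 5a b8 28 2b 9e a2 84 ∥ 6a 2d c8.
Inner hash: sum = 90+184+40+43+158+162+132+106+45+200 = 1160; mod 256 = 136 → 88.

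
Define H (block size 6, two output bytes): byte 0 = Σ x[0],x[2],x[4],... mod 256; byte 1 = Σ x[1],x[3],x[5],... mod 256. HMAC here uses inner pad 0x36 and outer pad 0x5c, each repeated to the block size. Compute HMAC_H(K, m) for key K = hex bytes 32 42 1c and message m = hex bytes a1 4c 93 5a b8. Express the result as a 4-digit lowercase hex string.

5a5c

Key hex bytes 32 42 1c is 3 bytes ≤ B = 6; zero-pad to 6 bytes: K' = 32 42 1c 00 00 00.
K' ⊕ ipad = 04 74 2a 36 36 36.  K' ⊕ opad = 6e 1e 40 5c 5c 5c.
Inner input = (K'⊕ipad) ∥ m = 04 74 2a 36 36 36 ∥ a1 4c 93 5a b8.
Inner hash: even-index sum = 592 mod 256 = 80; odd-index sum = 390 mod 256 = 134 → 50 86.
Outer input = (K'⊕opad) ∥ inner = 6e 1e 40 5c 5c 5c ∥ 50 86.
Outer hash (tag): even-index sum = 346 mod 256 = 90; odd-index sum = 348 mod 256 = 92 → 5a 5c.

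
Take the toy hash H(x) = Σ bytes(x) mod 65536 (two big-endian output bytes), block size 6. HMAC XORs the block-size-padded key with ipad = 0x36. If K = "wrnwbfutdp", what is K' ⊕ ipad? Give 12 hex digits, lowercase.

Key "wrnwbfutdp" = 77 72 6e 77 62 66 75 74 64 70 is 10 bytes > B = 6, so hash it first: H(key) = 04 53, then zero-pad to 6 bytes: K' = 04 53 00 00 00 00.
XOR each byte with 0x36: 04⊕36=32, 53⊕36=65, 00⊕36=36, 00⊕36=36, 00⊕36=36, 00⊕36=36.

326536363636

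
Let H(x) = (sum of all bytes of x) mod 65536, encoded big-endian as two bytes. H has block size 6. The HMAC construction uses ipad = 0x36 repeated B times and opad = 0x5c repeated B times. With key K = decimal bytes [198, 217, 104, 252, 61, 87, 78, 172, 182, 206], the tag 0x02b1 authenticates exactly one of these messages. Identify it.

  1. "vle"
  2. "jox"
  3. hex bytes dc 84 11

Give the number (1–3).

3

Key decimal bytes [198, 217, 104, 252, 61, 87, 78, 172, 182, 206] = c6 d9 68 fc 3d 57 4e ac b6 ce is 10 bytes > B = 6, so hash it first: H(key) = 06 15, then zero-pad to 6 bytes: K' = 06 15 00 00 00 00.
K' ⊕ ipad = 30 23 36 36 36 36; K' ⊕ opad = 5a 49 5c 5c 5c 5c.
m1: inner = H(30 23 36 36 36 36 76 6c 65) = 02 72; tag = H(5a 49 5c 5c 5c 5c 02 72) = 0287
m2: inner = H(30 23 36 36 36 36 6a 6f 78) = 02 7c; tag = H(5a 49 5c 5c 5c 5c 02 7c) = 0291
m3: inner = H(30 23 36 36 36 36 dc 84 11) = 02 9c; tag = H(5a 49 5c 5c 5c 5c 02 9c) = 02b1 ← matches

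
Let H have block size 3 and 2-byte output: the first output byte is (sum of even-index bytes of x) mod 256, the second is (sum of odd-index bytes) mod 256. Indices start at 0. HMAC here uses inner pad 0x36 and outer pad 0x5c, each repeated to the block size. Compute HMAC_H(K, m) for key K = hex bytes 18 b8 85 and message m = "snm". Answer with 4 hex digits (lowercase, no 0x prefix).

Key hex bytes 18 b8 85 is exactly B = 3 bytes: K' = 18 b8 85.
K' ⊕ ipad = 2e 8e b3.  K' ⊕ opad = 44 e4 d9.
Inner input = (K'⊕ipad) ∥ m = 2e 8e b3 ∥ 73 6e 6d.
Inner hash: even-index sum = 335 mod 256 = 79; odd-index sum = 366 mod 256 = 110 → 4f 6e.
Outer input = (K'⊕opad) ∥ inner = 44 e4 d9 ∥ 4f 6e.
Outer hash (tag): even-index sum = 395 mod 256 = 139; odd-index sum = 307 mod 256 = 51 → 8b 33.

8b33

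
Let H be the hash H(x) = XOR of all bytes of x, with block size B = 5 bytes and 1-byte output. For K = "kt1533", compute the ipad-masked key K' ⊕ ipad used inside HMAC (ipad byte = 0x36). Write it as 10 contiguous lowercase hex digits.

Key "kt1533" = 6b 74 31 35 33 33 is 6 bytes > B = 5, so hash it first: H(key) = 1b, then zero-pad to 5 bytes: K' = 1b 00 00 00 00.
XOR each byte with 0x36: 1b⊕36=2d, 00⊕36=36, 00⊕36=36, 00⊕36=36, 00⊕36=36.

2d36363636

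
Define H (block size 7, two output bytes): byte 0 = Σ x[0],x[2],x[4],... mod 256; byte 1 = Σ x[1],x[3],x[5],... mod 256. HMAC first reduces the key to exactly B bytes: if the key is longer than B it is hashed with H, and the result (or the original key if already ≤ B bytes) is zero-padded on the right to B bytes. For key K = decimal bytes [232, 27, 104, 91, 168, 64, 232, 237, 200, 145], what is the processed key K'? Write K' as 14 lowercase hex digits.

|K| = 10 > B = 7, so first hash the key.
H(K): even-index sum = 936 mod 256 = 168; odd-index sum = 564 mod 256 = 52 → a8 34.
Zero-pad H(K) = a8 34 to 7 bytes: K' = a8 34 00 00 00 00 00.

a8340000000000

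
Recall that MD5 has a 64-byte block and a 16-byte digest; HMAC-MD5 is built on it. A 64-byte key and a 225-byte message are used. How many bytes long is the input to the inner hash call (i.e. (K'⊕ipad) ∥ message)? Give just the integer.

Key is 64 ≤ 64 bytes, zero-padded: |K'| = 64.
Inner input = (K'⊕ipad) ∥ m → 64 + 225 = 289 bytes.

289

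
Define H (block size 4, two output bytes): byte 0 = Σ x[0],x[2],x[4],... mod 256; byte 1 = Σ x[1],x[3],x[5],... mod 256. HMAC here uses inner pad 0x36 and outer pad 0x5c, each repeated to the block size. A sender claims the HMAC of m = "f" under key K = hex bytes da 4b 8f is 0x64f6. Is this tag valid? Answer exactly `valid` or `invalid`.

Key hex bytes da 4b 8f is 3 bytes ≤ B = 4; zero-pad to 4 bytes: K' = da 4b 8f 00.
K' ⊕ ipad = ec 7d b9 36; K' ⊕ opad = 86 17 d3 5c.
Inner hash: even-index sum = 523 mod 256 = 11; odd-index sum = 179 mod 256 = 179 → 0b b3.
Outer hash (recomputed tag): even-index sum = 356 mod 256 = 100; odd-index sum = 294 mod 256 = 38 → 64 26.
Recomputed tag = 6426; claimed = 64f6 → mismatch.

invalid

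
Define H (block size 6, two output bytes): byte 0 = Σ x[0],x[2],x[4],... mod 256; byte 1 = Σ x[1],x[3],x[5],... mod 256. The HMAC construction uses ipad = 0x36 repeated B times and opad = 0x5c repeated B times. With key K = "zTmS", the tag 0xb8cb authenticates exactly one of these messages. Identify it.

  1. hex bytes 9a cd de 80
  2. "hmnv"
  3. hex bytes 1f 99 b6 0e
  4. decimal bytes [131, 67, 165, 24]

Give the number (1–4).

Key "zTmS" = 7a 54 6d 53 is 4 bytes ≤ B = 6; zero-pad to 6 bytes: K' = 7a 54 6d 53 00 00.
K' ⊕ ipad = 4c 62 5b 65 36 36; K' ⊕ opad = 26 08 31 0f 5c 5c.
m1: inner = H(4c 62 5b 65 36 36 9a cd de 80) = 55 4a; tag = H(26 08 31 0f 5c 5c 55 4a) = 08bd
m2: inner = H(4c 62 5b 65 36 36 68 6d 6e 76) = b3 e0; tag = H(26 08 31 0f 5c 5c b3 e0) = 6653
m3: inner = H(4c 62 5b 65 36 36 1f 99 b6 0e) = b2 a4; tag = H(26 08 31 0f 5c 5c b2 a4) = 6517
m4: inner = H(4c 62 5b 65 36 36 83 43 a5 18) = 05 58; tag = H(26 08 31 0f 5c 5c 05 58) = b8cb ← matches

4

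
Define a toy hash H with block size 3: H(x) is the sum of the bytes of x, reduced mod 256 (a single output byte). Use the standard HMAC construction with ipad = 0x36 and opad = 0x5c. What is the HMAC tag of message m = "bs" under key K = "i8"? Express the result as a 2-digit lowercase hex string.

6d

Key "i8" = 69 38 is 2 bytes ≤ B = 3; zero-pad to 3 bytes: K' = 69 38 00.
K' ⊕ ipad = 5f 0e 36.  K' ⊕ opad = 35 64 5c.
Inner input = (K'⊕ipad) ∥ m = 5f 0e 36 ∥ 62 73.
Inner hash: sum = 95+14+54+98+115 = 376; mod 256 = 120 → 78.
Outer input = (K'⊕opad) ∥ inner = 35 64 5c ∥ 78.
Outer hash (tag): sum = 53+100+92+120 = 365; mod 256 = 109 → 6d.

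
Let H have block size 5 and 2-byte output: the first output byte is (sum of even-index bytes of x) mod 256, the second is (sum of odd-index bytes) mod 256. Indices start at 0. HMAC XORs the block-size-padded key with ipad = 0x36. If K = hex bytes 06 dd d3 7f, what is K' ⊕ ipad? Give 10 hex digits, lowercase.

Key hex bytes 06 dd d3 7f is 4 bytes ≤ B = 5; zero-pad to 5 bytes: K' = 06 dd d3 7f 00.
XOR each byte with 0x36: 06⊕36=30, dd⊕36=eb, d3⊕36=e5, 7f⊕36=49, 00⊕36=36.

30ebe54936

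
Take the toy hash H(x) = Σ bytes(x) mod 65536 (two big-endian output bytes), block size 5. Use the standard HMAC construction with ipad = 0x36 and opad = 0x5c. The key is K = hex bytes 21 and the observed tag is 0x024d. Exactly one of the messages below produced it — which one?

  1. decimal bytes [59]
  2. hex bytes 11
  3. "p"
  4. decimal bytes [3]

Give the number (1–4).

3

Key hex bytes 21 is 1 byte ≤ B = 5; zero-pad to 5 bytes: K' = 21 00 00 00 00.
K' ⊕ ipad = 17 36 36 36 36; K' ⊕ opad = 7d 5c 5c 5c 5c.
m1: inner = H(17 36 36 36 36 3b) = 01 2a; tag = H(7d 5c 5c 5c 5c 01 2a) = 0218
m2: inner = H(17 36 36 36 36 11) = 01 00; tag = H(7d 5c 5c 5c 5c 01 00) = 01ee
m3: inner = H(17 36 36 36 36 70) = 01 5f; tag = H(7d 5c 5c 5c 5c 01 5f) = 024d ← matches
m4: inner = H(17 36 36 36 36 03) = 00 f2; tag = H(7d 5c 5c 5c 5c 00 f2) = 02df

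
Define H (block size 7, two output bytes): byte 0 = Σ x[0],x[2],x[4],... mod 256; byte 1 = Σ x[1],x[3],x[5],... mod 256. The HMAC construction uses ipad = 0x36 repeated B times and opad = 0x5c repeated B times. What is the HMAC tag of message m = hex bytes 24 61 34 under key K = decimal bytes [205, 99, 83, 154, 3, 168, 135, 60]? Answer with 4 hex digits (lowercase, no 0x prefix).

a514

Key decimal bytes [205, 99, 83, 154, 3, 168, 135, 60] = cd 63 53 9a 03 a8 87 3c is 8 bytes > B = 7, so hash it first: H(key) = aa e1, then zero-pad to 7 bytes: K' = aa e1 00 00 00 00 00.
K' ⊕ ipad = 9c d7 36 36 36 36 36.  K' ⊕ opad = f6 bd 5c 5c 5c 5c 5c.
Inner input = (K'⊕ipad) ∥ m = 9c d7 36 36 36 36 36 ∥ 24 61 34.
Inner hash: even-index sum = 415 mod 256 = 159; odd-index sum = 411 mod 256 = 155 → 9f 9b.
Outer input = (K'⊕opad) ∥ inner = f6 bd 5c 5c 5c 5c 5c ∥ 9f 9b.
Outer hash (tag): even-index sum = 677 mod 256 = 165; odd-index sum = 532 mod 256 = 20 → a5 14.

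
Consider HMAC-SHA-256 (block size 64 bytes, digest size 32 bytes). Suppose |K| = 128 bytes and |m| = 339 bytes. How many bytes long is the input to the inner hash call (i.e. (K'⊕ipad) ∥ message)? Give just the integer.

Key is 128 > 64 bytes, so it is hashed to 32 bytes then zero-padded to 64: |K'| = 64.
Inner input = (K'⊕ipad) ∥ m → 64 + 339 = 403 bytes.

403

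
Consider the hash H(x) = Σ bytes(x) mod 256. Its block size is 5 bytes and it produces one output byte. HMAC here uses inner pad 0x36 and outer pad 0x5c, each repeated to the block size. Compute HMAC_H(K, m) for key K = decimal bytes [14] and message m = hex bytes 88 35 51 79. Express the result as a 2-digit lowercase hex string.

59

Key decimal bytes [14] = 0e is 1 byte ≤ B = 5; zero-pad to 5 bytes: K' = 0e 00 00 00 00.
K' ⊕ ipad = 38 36 36 36 36.  K' ⊕ opad = 52 5c 5c 5c 5c.
Inner input = (K'⊕ipad) ∥ m = 38 36 36 36 36 ∥ 88 35 51 79.
Inner hash: sum = 56+54+54+54+54+136+53+81+121 = 663; mod 256 = 151 → 97.
Outer input = (K'⊕opad) ∥ inner = 52 5c 5c 5c 5c ∥ 97.
Outer hash (tag): sum = 82+92+92+92+92+151 = 601; mod 256 = 89 → 59.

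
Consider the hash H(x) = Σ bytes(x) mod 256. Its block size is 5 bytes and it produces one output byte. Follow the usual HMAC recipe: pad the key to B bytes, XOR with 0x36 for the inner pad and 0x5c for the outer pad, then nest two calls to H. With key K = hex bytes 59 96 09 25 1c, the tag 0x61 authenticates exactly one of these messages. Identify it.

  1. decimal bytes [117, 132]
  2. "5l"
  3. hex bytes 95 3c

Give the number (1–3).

1

Key hex bytes 59 96 09 25 1c is exactly B = 5 bytes: K' = 59 96 09 25 1c.
K' ⊕ ipad = 6f a0 3f 13 2a; K' ⊕ opad = 05 ca 55 79 40.
m1: inner = H(6f a0 3f 13 2a 75 84) = 84; tag = H(05 ca 55 79 40 84) = 61 ← matches
m2: inner = H(6f a0 3f 13 2a 35 6c) = 2c; tag = H(05 ca 55 79 40 2c) = 09
m3: inner = H(6f a0 3f 13 2a 95 3c) = 5c; tag = H(05 ca 55 79 40 5c) = 39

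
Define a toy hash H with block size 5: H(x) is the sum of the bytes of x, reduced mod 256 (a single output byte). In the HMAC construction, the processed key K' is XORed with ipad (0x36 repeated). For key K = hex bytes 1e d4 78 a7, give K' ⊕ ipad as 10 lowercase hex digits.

Key hex bytes 1e d4 78 a7 is 4 bytes ≤ B = 5; zero-pad to 5 bytes: K' = 1e d4 78 a7 00.
XOR each byte with 0x36: 1e⊕36=28, d4⊕36=e2, 78⊕36=4e, a7⊕36=91, 00⊕36=36.

28e24e9136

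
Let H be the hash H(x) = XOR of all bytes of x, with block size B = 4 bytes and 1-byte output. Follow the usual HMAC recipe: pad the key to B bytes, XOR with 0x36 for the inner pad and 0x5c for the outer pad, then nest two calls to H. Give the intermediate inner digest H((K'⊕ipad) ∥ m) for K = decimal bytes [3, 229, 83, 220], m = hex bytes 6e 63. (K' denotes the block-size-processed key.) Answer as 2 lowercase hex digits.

Key decimal bytes [3, 229, 83, 220] = 03 e5 53 dc is exactly B = 4 bytes: K' = 03 e5 53 dc.
K' ⊕ ipad = 35 d3 65 ea.
Inner input = 35 d3 65 ea ∥ 6e 63.
Inner hash: XOR 35⊕d3⊕65⊕ea⊕6e⊕63 = 64.

64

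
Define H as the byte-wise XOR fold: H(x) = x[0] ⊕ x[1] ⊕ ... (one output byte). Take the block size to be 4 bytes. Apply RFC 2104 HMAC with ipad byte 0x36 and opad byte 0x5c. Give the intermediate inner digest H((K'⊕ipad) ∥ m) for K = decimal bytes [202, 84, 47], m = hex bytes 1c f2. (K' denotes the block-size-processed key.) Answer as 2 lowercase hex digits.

5f

Key decimal bytes [202, 84, 47] = ca 54 2f is 3 bytes ≤ B = 4; zero-pad to 4 bytes: K' = ca 54 2f 00.
K' ⊕ ipad = fc 62 19 36.
Inner input = fc 62 19 36 ∥ 1c f2.
Inner hash: XOR fc⊕62⊕19⊕36⊕1c⊕f2 = 5f.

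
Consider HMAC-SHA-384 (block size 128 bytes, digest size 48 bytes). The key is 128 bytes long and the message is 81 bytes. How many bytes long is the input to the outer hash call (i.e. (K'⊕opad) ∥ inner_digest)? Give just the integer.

176

Key is 128 ≤ 128 bytes, zero-padded: |K'| = 128.
Outer input = (K'⊕opad) ∥ H(inner) → 128 + 48 = 176 bytes.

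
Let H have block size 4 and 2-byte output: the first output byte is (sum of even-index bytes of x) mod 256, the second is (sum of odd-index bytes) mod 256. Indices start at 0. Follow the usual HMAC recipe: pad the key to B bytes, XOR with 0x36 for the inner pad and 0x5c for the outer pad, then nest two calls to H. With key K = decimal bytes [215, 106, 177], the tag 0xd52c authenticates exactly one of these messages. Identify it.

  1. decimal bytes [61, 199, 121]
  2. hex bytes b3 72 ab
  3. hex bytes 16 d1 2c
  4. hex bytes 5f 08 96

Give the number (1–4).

Key decimal bytes [215, 106, 177] = d7 6a b1 is 3 bytes ≤ B = 4; zero-pad to 4 bytes: K' = d7 6a b1 00.
K' ⊕ ipad = e1 5c 87 36; K' ⊕ opad = 8b 36 ed 5c.
m1: inner = H(e1 5c 87 36 3d c7 79) = 1e 59; tag = H(8b 36 ed 5c 1e 59) = 96eb
m2: inner = H(e1 5c 87 36 b3 72 ab) = c6 04; tag = H(8b 36 ed 5c c6 04) = 3e96
m3: inner = H(e1 5c 87 36 16 d1 2c) = aa 63; tag = H(8b 36 ed 5c aa 63) = 22f5
m4: inner = H(e1 5c 87 36 5f 08 96) = 5d 9a; tag = H(8b 36 ed 5c 5d 9a) = d52c ← matches

4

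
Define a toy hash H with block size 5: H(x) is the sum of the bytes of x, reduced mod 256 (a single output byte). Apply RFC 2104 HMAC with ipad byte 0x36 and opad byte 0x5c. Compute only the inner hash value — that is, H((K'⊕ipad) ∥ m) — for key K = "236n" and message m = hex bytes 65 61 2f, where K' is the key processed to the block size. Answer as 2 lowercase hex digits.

8c

Key "236n" = 32 33 36 6e is 4 bytes ≤ B = 5; zero-pad to 5 bytes: K' = 32 33 36 6e 00.
K' ⊕ ipad = 04 05 00 58 36.
Inner input = 04 05 00 58 36 ∥ 65 61 2f.
Inner hash: sum = 4+5+0+88+54+101+97+47 = 396; mod 256 = 140 → 8c.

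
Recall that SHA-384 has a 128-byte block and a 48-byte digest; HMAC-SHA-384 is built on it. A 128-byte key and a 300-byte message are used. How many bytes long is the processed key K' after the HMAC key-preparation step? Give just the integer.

128

Key is 128 ≤ 128 bytes, zero-padded: |K'| = 128.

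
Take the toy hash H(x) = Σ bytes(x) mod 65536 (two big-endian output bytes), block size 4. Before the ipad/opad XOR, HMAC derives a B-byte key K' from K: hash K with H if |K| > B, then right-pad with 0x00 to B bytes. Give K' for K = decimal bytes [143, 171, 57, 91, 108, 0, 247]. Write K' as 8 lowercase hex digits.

|K| = 7 > B = 4, so first hash the key.
H(K): sum = 143+171+57+91+108+0+247 = 817 → 03 31.
Zero-pad H(K) = 03 31 to 4 bytes: K' = 03 31 00 00.

03310000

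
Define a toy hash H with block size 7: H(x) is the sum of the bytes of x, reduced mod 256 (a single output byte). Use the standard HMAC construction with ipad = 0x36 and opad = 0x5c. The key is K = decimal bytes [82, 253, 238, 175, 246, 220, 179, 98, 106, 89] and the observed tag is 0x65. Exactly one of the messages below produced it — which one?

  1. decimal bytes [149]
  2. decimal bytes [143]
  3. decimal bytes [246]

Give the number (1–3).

2

Key decimal bytes [82, 253, 238, 175, 246, 220, 179, 98, 106, 89] = 52 fd ee af f6 dc b3 62 6a 59 is 10 bytes > B = 7, so hash it first: H(key) = 96, then zero-pad to 7 bytes: K' = 96 00 00 00 00 00 00.
K' ⊕ ipad = a0 36 36 36 36 36 36; K' ⊕ opad = ca 5c 5c 5c 5c 5c 5c.
m1: inner = H(a0 36 36 36 36 36 36 95) = 79; tag = H(ca 5c 5c 5c 5c 5c 5c 79) = 6b
m2: inner = H(a0 36 36 36 36 36 36 8f) = 73; tag = H(ca 5c 5c 5c 5c 5c 5c 73) = 65 ← matches
m3: inner = H(a0 36 36 36 36 36 36 f6) = da; tag = H(ca 5c 5c 5c 5c 5c 5c da) = cc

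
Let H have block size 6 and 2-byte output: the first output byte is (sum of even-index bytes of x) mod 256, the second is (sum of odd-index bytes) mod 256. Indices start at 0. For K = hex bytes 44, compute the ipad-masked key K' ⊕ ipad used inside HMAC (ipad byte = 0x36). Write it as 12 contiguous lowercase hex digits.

Key hex bytes 44 is 1 byte ≤ B = 6; zero-pad to 6 bytes: K' = 44 00 00 00 00 00.
XOR each byte with 0x36: 44⊕36=72, 00⊕36=36, 00⊕36=36, 00⊕36=36, 00⊕36=36, 00⊕36=36.

723636363636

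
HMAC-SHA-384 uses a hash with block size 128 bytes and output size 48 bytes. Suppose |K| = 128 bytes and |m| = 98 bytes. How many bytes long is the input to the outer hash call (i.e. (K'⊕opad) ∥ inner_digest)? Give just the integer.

Key is 128 ≤ 128 bytes, zero-padded: |K'| = 128.
Outer input = (K'⊕opad) ∥ H(inner) → 128 + 48 = 176 bytes.

176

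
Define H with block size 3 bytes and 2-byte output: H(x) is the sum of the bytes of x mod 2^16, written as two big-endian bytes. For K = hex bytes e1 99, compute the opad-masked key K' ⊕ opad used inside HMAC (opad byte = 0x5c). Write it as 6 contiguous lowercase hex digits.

bdc55c

Key hex bytes e1 99 is 2 bytes ≤ B = 3; zero-pad to 3 bytes: K' = e1 99 00.
XOR each byte with 0x5c: e1⊕5c=bd, 99⊕5c=c5, 00⊕5c=5c.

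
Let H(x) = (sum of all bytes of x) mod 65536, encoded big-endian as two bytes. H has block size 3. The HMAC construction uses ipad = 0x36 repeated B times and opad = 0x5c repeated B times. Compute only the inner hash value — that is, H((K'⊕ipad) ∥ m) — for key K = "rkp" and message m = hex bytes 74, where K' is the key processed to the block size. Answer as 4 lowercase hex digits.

Key "rkp" = 72 6b 70 is exactly B = 3 bytes: K' = 72 6b 70.
K' ⊕ ipad = 44 5d 46.
Inner input = 44 5d 46 ∥ 74.
Inner hash: sum = 68+93+70+116 = 347 → 01 5b.

015b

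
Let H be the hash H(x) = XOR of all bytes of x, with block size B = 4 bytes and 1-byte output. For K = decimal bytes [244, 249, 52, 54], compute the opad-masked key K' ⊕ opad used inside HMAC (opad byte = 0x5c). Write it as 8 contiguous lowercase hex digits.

Key decimal bytes [244, 249, 52, 54] = f4 f9 34 36 is exactly B = 4 bytes: K' = f4 f9 34 36.
XOR each byte with 0x5c: f4⊕5c=a8, f9⊕5c=a5, 34⊕5c=68, 36⊕5c=6a.

a8a5686a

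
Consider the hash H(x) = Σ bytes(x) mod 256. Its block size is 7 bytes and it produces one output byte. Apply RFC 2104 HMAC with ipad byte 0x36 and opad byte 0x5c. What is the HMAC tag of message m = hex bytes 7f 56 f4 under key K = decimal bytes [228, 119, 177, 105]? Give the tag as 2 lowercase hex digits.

7d

Key decimal bytes [228, 119, 177, 105] = e4 77 b1 69 is 4 bytes ≤ B = 7; zero-pad to 7 bytes: K' = e4 77 b1 69 00 00 00.
K' ⊕ ipad = d2 41 87 5f 36 36 36.  K' ⊕ opad = b8 2b ed 35 5c 5c 5c.
Inner input = (K'⊕ipad) ∥ m = d2 41 87 5f 36 36 36 ∥ 7f 56 f4.
Inner hash: sum = 210+65+135+95+54+54+54+127+86+244 = 1124; mod 256 = 100 → 64.
Outer input = (K'⊕opad) ∥ inner = b8 2b ed 35 5c 5c 5c ∥ 64.
Outer hash (tag): sum = 184+43+237+53+92+92+92+100 = 893; mod 256 = 125 → 7d.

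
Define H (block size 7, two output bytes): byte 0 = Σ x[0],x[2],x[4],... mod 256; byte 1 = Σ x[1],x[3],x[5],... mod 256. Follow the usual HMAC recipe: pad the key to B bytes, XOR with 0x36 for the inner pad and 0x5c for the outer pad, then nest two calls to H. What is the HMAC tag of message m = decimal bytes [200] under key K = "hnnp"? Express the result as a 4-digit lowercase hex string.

Key "hnnp" = 68 6e 6e 70 is 4 bytes ≤ B = 7; zero-pad to 7 bytes: K' = 68 6e 6e 70 00 00 00.
K' ⊕ ipad = 5e 58 58 46 36 36 36.  K' ⊕ opad = 34 32 32 2c 5c 5c 5c.
Inner input = (K'⊕ipad) ∥ m = 5e 58 58 46 36 36 36 ∥ c8.
Inner hash: even-index sum = 290 mod 256 = 34; odd-index sum = 412 mod 256 = 156 → 22 9c.
Outer input = (K'⊕opad) ∥ inner = 34 32 32 2c 5c 5c 5c ∥ 22 9c.
Outer hash (tag): even-index sum = 442 mod 256 = 186; odd-index sum = 220 mod 256 = 220 → ba dc.

badc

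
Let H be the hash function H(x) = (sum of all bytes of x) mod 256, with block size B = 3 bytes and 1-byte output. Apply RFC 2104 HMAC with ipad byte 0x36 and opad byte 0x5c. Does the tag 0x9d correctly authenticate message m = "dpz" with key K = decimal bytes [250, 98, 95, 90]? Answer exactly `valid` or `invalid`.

invalid

Key decimal bytes [250, 98, 95, 90] = fa 62 5f 5a is 4 bytes > B = 3, so hash it first: H(key) = 15, then zero-pad to 3 bytes: K' = 15 00 00.
K' ⊕ ipad = 23 36 36; K' ⊕ opad = 49 5c 5c.
Inner hash: sum = 35+54+54+100+112+122 = 477; mod 256 = 221 → dd.
Outer hash (recomputed tag): sum = 73+92+92+221 = 478; mod 256 = 222 → de.
Recomputed tag = de; claimed = 9d → mismatch.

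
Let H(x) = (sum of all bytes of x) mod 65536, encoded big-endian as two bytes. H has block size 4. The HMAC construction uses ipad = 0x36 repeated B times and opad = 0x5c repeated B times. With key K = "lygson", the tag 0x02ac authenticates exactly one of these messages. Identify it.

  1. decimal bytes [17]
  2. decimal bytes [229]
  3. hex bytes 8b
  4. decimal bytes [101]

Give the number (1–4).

3

Key "lygson" = 6c 79 67 73 6f 6e is 6 bytes > B = 4, so hash it first: H(key) = 02 9c, then zero-pad to 4 bytes: K' = 02 9c 00 00.
K' ⊕ ipad = 34 aa 36 36; K' ⊕ opad = 5e c0 5c 5c.
m1: inner = H(34 aa 36 36 11) = 01 5b; tag = H(5e c0 5c 5c 01 5b) = 0232
m2: inner = H(34 aa 36 36 e5) = 02 2f; tag = H(5e c0 5c 5c 02 2f) = 0207
m3: inner = H(34 aa 36 36 8b) = 01 d5; tag = H(5e c0 5c 5c 01 d5) = 02ac ← matches
m4: inner = H(34 aa 36 36 65) = 01 af; tag = H(5e c0 5c 5c 01 af) = 0286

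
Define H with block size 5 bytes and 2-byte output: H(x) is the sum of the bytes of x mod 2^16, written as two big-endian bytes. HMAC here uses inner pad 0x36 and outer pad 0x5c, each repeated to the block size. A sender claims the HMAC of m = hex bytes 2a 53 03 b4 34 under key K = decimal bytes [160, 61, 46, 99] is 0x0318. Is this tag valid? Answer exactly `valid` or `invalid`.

Key decimal bytes [160, 61, 46, 99] = a0 3d 2e 63 is 4 bytes ≤ B = 5; zero-pad to 5 bytes: K' = a0 3d 2e 63 00.
K' ⊕ ipad = 96 0b 18 55 36; K' ⊕ opad = fc 61 72 3f 5c.
Inner hash: sum = 150+11+24+85+54+42+83+3+180+52 = 684 → 02 ac.
Outer hash (recomputed tag): sum = 252+97+114+63+92+2+172 = 792 → 03 18.
Recomputed tag = 0318; claimed = 0318 → match.

valid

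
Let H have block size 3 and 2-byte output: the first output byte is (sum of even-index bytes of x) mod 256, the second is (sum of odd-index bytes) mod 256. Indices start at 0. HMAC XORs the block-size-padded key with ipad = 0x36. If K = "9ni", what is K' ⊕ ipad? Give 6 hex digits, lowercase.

0f585f

Key "9ni" = 39 6e 69 is exactly B = 3 bytes: K' = 39 6e 69.
XOR each byte with 0x36: 39⊕36=0f, 6e⊕36=58, 69⊕36=5f.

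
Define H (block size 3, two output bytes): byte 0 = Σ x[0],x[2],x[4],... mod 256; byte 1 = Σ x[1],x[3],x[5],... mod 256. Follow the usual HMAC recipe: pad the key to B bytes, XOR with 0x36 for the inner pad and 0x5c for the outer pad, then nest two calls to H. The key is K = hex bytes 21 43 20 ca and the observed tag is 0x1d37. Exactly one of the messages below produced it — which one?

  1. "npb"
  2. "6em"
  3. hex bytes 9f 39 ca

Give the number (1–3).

Key hex bytes 21 43 20 ca is 4 bytes > B = 3, so hash it first: H(key) = 41 0d, then zero-pad to 3 bytes: K' = 41 0d 00.
K' ⊕ ipad = 77 3b 36; K' ⊕ opad = 1d 51 5c.
m1: inner = H(77 3b 36 6e 70 62) = 1d 0b; tag = H(1d 51 5c 1d 0b) = 846e
m2: inner = H(77 3b 36 36 65 6d) = 12 de; tag = H(1d 51 5c 12 de) = 5763
m3: inner = H(77 3b 36 9f 39 ca) = e6 a4; tag = H(1d 51 5c e6 a4) = 1d37 ← matches

3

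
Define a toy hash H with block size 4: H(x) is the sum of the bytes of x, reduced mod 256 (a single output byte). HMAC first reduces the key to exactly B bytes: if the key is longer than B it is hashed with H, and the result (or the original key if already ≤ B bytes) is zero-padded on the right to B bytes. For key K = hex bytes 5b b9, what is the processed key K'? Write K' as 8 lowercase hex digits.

5bb90000

Key hex bytes 5b b9 is 2 bytes ≤ B = 4; zero-pad to 4 bytes: K' = 5b b9 00 00.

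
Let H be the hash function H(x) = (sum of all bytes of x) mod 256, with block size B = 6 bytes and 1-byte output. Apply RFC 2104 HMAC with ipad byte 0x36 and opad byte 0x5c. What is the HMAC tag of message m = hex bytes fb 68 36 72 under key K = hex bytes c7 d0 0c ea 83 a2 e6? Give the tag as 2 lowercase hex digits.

57

Key hex bytes c7 d0 0c ea 83 a2 e6 is 7 bytes > B = 6, so hash it first: H(key) = 98, then zero-pad to 6 bytes: K' = 98 00 00 00 00 00.
K' ⊕ ipad = ae 36 36 36 36 36.  K' ⊕ opad = c4 5c 5c 5c 5c 5c.
Inner input = (K'⊕ipad) ∥ m = ae 36 36 36 36 36 ∥ fb 68 36 72.
Inner hash: sum = 174+54+54+54+54+54+251+104+54+114 = 967; mod 256 = 199 → c7.
Outer input = (K'⊕opad) ∥ inner = c4 5c 5c 5c 5c 5c ∥ c7.
Outer hash (tag): sum = 196+92+92+92+92+92+199 = 855; mod 256 = 87 → 57.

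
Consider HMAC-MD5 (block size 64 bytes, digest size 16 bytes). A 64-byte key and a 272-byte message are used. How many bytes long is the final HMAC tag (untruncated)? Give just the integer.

The tag is one MD5 digest: 16 bytes.

16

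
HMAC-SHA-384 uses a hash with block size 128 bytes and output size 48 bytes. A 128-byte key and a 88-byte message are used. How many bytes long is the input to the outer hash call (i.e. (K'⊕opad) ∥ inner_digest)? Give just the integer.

176

Key is 128 ≤ 128 bytes, zero-padded: |K'| = 128.
Outer input = (K'⊕opad) ∥ H(inner) → 128 + 48 = 176 bytes.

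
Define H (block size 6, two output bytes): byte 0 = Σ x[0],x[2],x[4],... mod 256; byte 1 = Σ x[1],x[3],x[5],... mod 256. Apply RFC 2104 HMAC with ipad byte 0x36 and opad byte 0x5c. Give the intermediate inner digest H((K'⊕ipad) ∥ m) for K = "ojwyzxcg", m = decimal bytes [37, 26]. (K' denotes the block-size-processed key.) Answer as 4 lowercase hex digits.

Key "ojwyzxcg" = 6f 6a 77 79 7a 78 63 67 is 8 bytes > B = 6, so hash it first: H(key) = c3 c2, then zero-pad to 6 bytes: K' = c3 c2 00 00 00 00.
K' ⊕ ipad = f5 f4 36 36 36 36.
Inner input = f5 f4 36 36 36 36 ∥ 25 1a.
Inner hash: even-index sum = 390 mod 256 = 134; odd-index sum = 378 mod 256 = 122 → 86 7a.

867a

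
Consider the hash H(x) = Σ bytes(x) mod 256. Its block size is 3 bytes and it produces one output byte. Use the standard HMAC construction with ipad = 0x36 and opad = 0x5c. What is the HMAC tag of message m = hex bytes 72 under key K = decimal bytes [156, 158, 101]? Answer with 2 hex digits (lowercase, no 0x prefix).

Key decimal bytes [156, 158, 101] = 9c 9e 65 is exactly B = 3 bytes: K' = 9c 9e 65.
K' ⊕ ipad = aa a8 53.  K' ⊕ opad = c0 c2 39.
Inner input = (K'⊕ipad) ∥ m = aa a8 53 ∥ 72.
Inner hash: sum = 170+168+83+114 = 535; mod 256 = 23 → 17.
Outer input = (K'⊕opad) ∥ inner = c0 c2 39 ∥ 17.
Outer hash (tag): sum = 192+194+57+23 = 466; mod 256 = 210 → d2.

d2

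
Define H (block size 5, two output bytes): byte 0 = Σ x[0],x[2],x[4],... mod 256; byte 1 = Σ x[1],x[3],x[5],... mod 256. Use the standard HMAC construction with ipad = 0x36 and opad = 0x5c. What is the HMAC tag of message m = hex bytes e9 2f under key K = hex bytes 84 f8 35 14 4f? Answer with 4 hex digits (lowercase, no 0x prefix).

Key hex bytes 84 f8 35 14 4f is exactly B = 5 bytes: K' = 84 f8 35 14 4f.
K' ⊕ ipad = b2 ce 03 22 79.  K' ⊕ opad = d8 a4 69 48 13.
Inner input = (K'⊕ipad) ∥ m = b2 ce 03 22 79 ∥ e9 2f.
Inner hash: even-index sum = 349 mod 256 = 93; odd-index sum = 473 mod 256 = 217 → 5d d9.
Outer input = (K'⊕opad) ∥ inner = d8 a4 69 48 13 ∥ 5d d9.
Outer hash (tag): even-index sum = 557 mod 256 = 45; odd-index sum = 329 mod 256 = 73 → 2d 49.

2d49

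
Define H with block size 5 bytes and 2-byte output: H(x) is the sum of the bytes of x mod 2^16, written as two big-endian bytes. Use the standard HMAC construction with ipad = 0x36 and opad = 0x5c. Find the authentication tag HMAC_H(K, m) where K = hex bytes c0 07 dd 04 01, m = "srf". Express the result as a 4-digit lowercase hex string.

Key hex bytes c0 07 dd 04 01 is exactly B = 5 bytes: K' = c0 07 dd 04 01.
K' ⊕ ipad = f6 31 eb 32 37.  K' ⊕ opad = 9c 5b 81 58 5d.
Inner input = (K'⊕ipad) ∥ m = f6 31 eb 32 37 ∥ 73 72 66.
Inner hash: sum = 246+49+235+50+55+115+114+102 = 966 → 03 c6.
Outer input = (K'⊕opad) ∥ inner = 9c 5b 81 58 5d ∥ 03 c6.
Outer hash (tag): sum = 156+91+129+88+93+3+198 = 758 → 02 f6.

02f6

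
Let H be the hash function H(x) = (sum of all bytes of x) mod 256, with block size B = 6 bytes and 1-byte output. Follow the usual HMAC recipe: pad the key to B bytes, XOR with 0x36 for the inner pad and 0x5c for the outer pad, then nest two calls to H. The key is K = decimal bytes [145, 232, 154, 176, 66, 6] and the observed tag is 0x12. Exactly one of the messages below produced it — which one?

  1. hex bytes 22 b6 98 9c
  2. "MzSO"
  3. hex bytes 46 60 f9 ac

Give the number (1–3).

Key decimal bytes [145, 232, 154, 176, 66, 6] = 91 e8 9a b0 42 06 is exactly B = 6 bytes: K' = 91 e8 9a b0 42 06.
K' ⊕ ipad = a7 de ac 86 74 30; K' ⊕ opad = cd b4 c6 ec 1e 5a.
m1: inner = H(a7 de ac 86 74 30 22 b6 98 9c) = 67; tag = H(cd b4 c6 ec 1e 5a 67) = 12 ← matches
m2: inner = H(a7 de ac 86 74 30 4d 7a 53 4f) = c4; tag = H(cd b4 c6 ec 1e 5a c4) = 6f
m3: inner = H(a7 de ac 86 74 30 46 60 f9 ac) = a6; tag = H(cd b4 c6 ec 1e 5a a6) = 51

1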